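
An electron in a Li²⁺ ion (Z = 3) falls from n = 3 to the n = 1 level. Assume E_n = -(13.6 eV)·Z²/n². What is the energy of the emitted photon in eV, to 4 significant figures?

The Bohr energies scale as Z², so for Z = 3: E_n = −122.4/n² eV.
E_3 = −122.4/9 = −13.60 eV and E_1 = −122.4/1 = −122.4 eV.
The photon energy is |E_3 − E_1| = 108.8 eV.

108.8 eV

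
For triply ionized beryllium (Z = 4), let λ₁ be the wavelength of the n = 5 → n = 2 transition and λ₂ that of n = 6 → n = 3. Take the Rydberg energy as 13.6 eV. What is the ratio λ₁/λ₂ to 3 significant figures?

λ ∝ 1/ΔE ∝ 1/(1/n_f² − 1/n_i²), and the Z² and hc factors cancel in the ratio.
λ₁/λ₂ = (1/3² − 1/6²)/(1/2² − 1/5²) = 0.08333/0.2100 = 0.397.

0.397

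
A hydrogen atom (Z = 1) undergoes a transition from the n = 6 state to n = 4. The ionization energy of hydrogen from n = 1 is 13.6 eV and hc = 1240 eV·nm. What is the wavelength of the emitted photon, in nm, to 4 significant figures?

2626 nm

ΔE = 13.60 × (1/4² − 1/6²) = 13.60 × 0.03472 = 0.4722 eV.
λ = hc/ΔE = 1240 / 0.4722 = 2626 nm.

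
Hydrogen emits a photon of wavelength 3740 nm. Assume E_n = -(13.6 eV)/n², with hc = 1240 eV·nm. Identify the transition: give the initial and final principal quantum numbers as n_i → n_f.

The photon energy is ΔE = hc/λ = 1240 / 3740 = 0.3316 eV.
With Z = 1, ΔE = 13.60 × (1/n_f² − 1/n_i²), so 1/n_f² − 1/n_i² = 0.02438.
Trying n_f = 5 gives 1/n_i² = 0.01562, i.e. n_i ≈ 8; this pair matches.

n_i = 8, n_f = 5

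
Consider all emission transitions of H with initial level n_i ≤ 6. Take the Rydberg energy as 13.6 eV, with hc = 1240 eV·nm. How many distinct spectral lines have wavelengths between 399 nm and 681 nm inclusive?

4

Enumerate all n_i → n_f pairs with 1 ≤ n_f < n_i ≤ 6 and compute λ = 1240 / [13.6·1·(1/n_f² − 1/n_i²)].
Lines falling in [399, 681] nm: 6→2 (410.3 nm), 5→2 (434.2 nm), 4→2 (486.3 nm), 3→2 (656.5 nm).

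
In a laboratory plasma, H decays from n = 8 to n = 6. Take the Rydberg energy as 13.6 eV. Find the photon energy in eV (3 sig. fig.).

0.165 eV

E_8 = −13.60/64 = −0.2125 eV and E_6 = −13.60/36 = −0.3778 eV.
The photon energy is |E_8 − E_6| = 0.165 eV.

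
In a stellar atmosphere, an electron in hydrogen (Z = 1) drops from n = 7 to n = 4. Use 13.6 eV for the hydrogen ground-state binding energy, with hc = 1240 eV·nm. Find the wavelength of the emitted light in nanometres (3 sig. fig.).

ΔE = 13.60 × (1/4² − 1/7²) = 13.60 × 0.04209 = 0.5724 eV.
λ = hc/ΔE = 1240 / 0.5724 = 2170 nm.

2170 nm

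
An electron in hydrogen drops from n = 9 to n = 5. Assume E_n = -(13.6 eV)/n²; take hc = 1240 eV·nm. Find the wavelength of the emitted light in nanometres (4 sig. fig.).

3297 nm

ΔE = 13.60 × (1/5² − 1/9²) = 13.60 × 0.02765 = 0.3761 eV.
λ = hc/ΔE = 1240 / 0.3761 = 3297 nm.
This line belongs to the Pfund series.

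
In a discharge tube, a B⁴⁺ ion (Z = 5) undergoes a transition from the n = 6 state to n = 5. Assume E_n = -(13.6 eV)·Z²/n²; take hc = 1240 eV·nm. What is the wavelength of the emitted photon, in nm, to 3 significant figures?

For Z = 5 the level energies scale as Z², so the effective Rydberg energy is 13.6 × 25 = 340.0 eV.
ΔE = 340.0 × (1/5² − 1/6²) = 340.0 × 0.01222 = 4.156 eV.
λ = hc/ΔE = 1240 / 4.156 = 298 nm.

298 nm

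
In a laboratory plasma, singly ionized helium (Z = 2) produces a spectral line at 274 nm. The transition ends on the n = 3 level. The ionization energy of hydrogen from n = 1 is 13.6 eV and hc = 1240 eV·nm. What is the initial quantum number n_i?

The photon energy is ΔE = hc/λ = 1240 / 274 = 4.526 eV.
With Z = 2, ΔE = 54.40 × (1/n_f² − 1/n_i²), so 1/n_f² − 1/n_i² = 0.08319.
With n_f = 3: 1/n_i² = 1/9 − 0.08319 = 0.02792, so n_i ≈ 5.98.

n_i = 6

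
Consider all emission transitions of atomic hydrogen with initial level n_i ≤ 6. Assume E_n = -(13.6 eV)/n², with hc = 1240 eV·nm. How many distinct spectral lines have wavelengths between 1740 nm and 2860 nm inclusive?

Enumerate all n_i → n_f pairs with 1 ≤ n_f < n_i ≤ 6 and compute λ = 1240 / [13.6·1·(1/n_f² − 1/n_i²)].
Lines falling in [1740, 2860] nm: 4→3 (1876 nm), 6→4 (2626 nm).

2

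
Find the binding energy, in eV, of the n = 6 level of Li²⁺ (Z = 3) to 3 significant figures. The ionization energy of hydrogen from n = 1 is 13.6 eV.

E_n = −13.6 Z²/n² = −122.4/n² eV for Z = 3.
E_6 = −122.4/36 = −3.40 eV, so ionization (to E = 0) requires 3.40 eV.

3.40 eV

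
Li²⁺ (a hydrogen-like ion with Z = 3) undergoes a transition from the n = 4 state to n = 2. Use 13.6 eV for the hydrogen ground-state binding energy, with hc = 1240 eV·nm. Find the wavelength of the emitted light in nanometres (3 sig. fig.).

54.0 nm

For Z = 3 the level energies scale as Z², so the effective Rydberg energy is 13.6 × 9 = 122.4 eV.
ΔE = 122.4 × (1/2² − 1/4²) = 122.4 × 0.1875 = 22.95 eV.
λ = hc/ΔE = 1240 / 22.95 = 54.0 nm.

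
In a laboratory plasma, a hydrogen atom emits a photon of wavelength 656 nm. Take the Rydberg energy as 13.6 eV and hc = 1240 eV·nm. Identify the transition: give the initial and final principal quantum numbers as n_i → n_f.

n_i = 3, n_f = 2

The photon energy is ΔE = hc/λ = 1240 / 656 = 1.890 eV.
With Z = 1, ΔE = 13.60 × (1/n_f² − 1/n_i²), so 1/n_f² − 1/n_i² = 0.1390.
Trying n_f = 2 gives 1/n_i² = 0.1110, i.e. n_i ≈ 3; this pair matches.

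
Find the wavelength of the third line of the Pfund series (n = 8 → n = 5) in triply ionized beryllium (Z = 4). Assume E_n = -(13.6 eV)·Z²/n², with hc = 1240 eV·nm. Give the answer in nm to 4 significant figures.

233.8 nm

The Pfund series terminates on n_f = 5; the third line has n_i = 5+3 = 8.
ΔE = 217.6 × (1/5² − 1/8²) = 5.304 eV.
λ = 1240 / 5.304 = 233.8 nm.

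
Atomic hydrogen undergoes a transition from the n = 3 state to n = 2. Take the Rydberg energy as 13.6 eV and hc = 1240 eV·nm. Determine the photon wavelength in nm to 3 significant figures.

ΔE = 13.60 × (1/2² − 1/3²) = 13.60 × 0.1389 = 1.889 eV.
λ = hc/ΔE = 1240 / 1.889 = 656 nm.
This line belongs to the Balmer series.

656 nm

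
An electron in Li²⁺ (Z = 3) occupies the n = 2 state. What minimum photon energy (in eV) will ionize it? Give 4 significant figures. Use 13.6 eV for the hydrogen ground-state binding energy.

30.60 eV

E_n = −13.6 Z²/n² = −122.4/n² eV for Z = 3.
E_2 = −122.4/4 = −30.60 eV, so ionization (to E = 0) requires 30.60 eV.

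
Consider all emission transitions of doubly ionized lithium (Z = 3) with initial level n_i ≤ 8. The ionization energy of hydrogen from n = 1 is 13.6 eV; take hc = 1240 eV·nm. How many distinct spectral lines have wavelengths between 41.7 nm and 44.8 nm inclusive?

2

Enumerate all n_i → n_f pairs with 1 ≤ n_f < n_i ≤ 8 and compute λ = 1240 / [13.6·9·(1/n_f² − 1/n_i²)].
Lines falling in [41.7, 44.8] nm: 8→2 (43.22 nm), 7→2 (44.12 nm).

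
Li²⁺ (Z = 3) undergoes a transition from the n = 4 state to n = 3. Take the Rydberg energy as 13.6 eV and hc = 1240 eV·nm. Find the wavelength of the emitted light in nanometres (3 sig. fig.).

For Z = 3 the level energies scale as Z², so the effective Rydberg energy is 13.6 × 9 = 122.4 eV.
ΔE = 122.4 × (1/3² − 1/4²) = 122.4 × 0.04861 = 5.950 eV.
λ = hc/ΔE = 1240 / 5.950 = 208 nm.

208 nm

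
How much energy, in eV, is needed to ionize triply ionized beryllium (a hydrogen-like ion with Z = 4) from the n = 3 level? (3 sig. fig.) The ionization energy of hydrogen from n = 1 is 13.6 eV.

24.2 eV

E_n = −13.6 Z²/n² = −217.6/n² eV for Z = 4.
E_3 = −217.6/9 = −24.2 eV, so ionization (to E = 0) requires 24.2 eV.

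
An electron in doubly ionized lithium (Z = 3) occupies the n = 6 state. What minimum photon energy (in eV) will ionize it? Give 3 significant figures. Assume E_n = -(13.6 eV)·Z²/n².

E_n = −13.6 Z²/n² = −122.4/n² eV for Z = 3.
E_6 = −122.4/36 = −3.40 eV, so ionization (to E = 0) requires 3.40 eV.

3.40 eV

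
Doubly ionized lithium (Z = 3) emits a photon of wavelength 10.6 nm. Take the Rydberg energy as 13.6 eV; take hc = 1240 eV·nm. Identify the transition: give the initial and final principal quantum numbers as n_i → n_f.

n_i = 5, n_f = 1

The photon energy is ΔE = hc/λ = 1240 / 10.6 = 117.0 eV.
With Z = 3, ΔE = 122.4 × (1/n_f² − 1/n_i²), so 1/n_f² − 1/n_i² = 0.9557.
Trying n_f = 1 gives 1/n_i² = 0.04427, i.e. n_i ≈ 5; this pair matches.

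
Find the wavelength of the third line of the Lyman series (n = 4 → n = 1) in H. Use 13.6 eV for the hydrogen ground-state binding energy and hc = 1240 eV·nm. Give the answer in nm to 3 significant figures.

The Lyman series terminates on n_f = 1; the third line has n_i = 1+3 = 4.
ΔE = 13.60 × (1/1² − 1/4²) = 12.75 eV.
λ = 1240 / 12.75 = 97.3 nm.

97.3 nm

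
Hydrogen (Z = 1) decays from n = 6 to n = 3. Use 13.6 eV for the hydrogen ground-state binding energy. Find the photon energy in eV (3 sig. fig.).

1.13 eV

E_6 = −13.60/36 = −0.3778 eV and E_3 = −13.60/9 = −1.511 eV.
The photon energy is |E_6 − E_3| = 1.13 eV.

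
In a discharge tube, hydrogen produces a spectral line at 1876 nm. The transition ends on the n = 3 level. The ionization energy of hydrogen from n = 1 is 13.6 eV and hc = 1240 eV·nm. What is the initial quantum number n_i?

The photon energy is ΔE = hc/λ = 1240 / 1876 = 0.6610 eV.
With Z = 1, ΔE = 13.60 × (1/n_f² − 1/n_i²), so 1/n_f² − 1/n_i² = 0.04860.
With n_f = 3: 1/n_i² = 1/9 − 0.04860 = 0.06251, so n_i ≈ 4.00.

n_i = 4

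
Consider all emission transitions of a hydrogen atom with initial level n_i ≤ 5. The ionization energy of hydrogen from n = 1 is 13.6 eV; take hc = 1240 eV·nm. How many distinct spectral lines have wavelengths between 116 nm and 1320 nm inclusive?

5

Enumerate all n_i → n_f pairs with 1 ≤ n_f < n_i ≤ 5 and compute λ = 1240 / [13.6·1·(1/n_f² − 1/n_i²)].
Lines falling in [116, 1320] nm: 2→1 (121.6 nm), 5→2 (434.2 nm), 4→2 (486.3 nm), 3→2 (656.5 nm), 5→3 (1282 nm).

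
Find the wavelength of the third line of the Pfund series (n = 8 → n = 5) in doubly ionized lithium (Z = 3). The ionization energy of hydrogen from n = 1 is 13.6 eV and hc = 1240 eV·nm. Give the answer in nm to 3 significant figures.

416 nm

The Pfund series terminates on n_f = 5; the third line has n_i = 5+3 = 8.
ΔE = 122.4 × (1/5² − 1/8²) = 2.984 eV.
λ = 1240 / 2.984 = 416 nm.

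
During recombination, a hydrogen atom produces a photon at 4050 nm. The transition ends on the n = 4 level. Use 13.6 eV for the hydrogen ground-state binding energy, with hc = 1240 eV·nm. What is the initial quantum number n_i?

The photon energy is ΔE = hc/λ = 1240 / 4050 = 0.3062 eV.
With Z = 1, ΔE = 13.60 × (1/n_f² − 1/n_i²), so 1/n_f² − 1/n_i² = 0.02251.
With n_f = 4: 1/n_i² = 1/16 − 0.02251 = 0.03999, so n_i ≈ 5.00.

n_i = 5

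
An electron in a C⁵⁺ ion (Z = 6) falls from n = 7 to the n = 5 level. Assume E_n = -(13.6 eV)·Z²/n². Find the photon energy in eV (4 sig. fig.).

9.592 eV

The Bohr energies scale as Z², so for Z = 6: E_n = −489.6/n² eV.
E_7 = −489.6/49 = −9.992 eV and E_5 = −489.6/25 = −19.58 eV.
The photon energy is |E_7 − E_5| = 9.592 eV.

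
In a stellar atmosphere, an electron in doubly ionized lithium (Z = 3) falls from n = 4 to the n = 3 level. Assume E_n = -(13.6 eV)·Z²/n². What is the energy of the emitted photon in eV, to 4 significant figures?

5.950 eV

The Bohr energies scale as Z², so for Z = 3: E_n = −122.4/n² eV.
E_4 = −122.4/16 = −7.650 eV and E_3 = −122.4/9 = −13.60 eV.
The photon energy is |E_4 − E_3| = 5.950 eV.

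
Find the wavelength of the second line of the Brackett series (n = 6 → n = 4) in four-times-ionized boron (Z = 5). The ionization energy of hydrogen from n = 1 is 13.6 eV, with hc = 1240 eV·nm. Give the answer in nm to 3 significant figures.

The Brackett series terminates on n_f = 4; the second line has n_i = 4+2 = 6.
ΔE = 340.0 × (1/4² − 1/6²) = 11.81 eV.
λ = 1240 / 11.81 = 105 nm.

105 nm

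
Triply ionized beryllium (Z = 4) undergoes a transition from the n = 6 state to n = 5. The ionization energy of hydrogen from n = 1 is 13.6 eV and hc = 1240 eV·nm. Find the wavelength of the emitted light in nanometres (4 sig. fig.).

466.2 nm

For Z = 4 the level energies scale as Z², so the effective Rydberg energy is 13.6 × 16 = 217.6 eV.
ΔE = 217.6 × (1/5² − 1/6²) = 217.6 × 0.01222 = 2.660 eV.
λ = hc/ΔE = 1240 / 2.660 = 466.2 nm.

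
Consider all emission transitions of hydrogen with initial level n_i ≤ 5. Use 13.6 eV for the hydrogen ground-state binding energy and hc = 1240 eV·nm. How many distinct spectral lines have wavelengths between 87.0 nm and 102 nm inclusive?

Enumerate all n_i → n_f pairs with 1 ≤ n_f < n_i ≤ 5 and compute λ = 1240 / [13.6·1·(1/n_f² − 1/n_i²)].
Lines falling in [87.0, 102] nm: 5→1 (94.98 nm), 4→1 (97.25 nm).

2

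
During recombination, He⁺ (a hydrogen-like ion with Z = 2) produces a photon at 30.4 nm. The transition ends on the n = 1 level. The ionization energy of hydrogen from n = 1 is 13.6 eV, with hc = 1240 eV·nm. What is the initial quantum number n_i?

n_i = 2

The photon energy is ΔE = hc/λ = 1240 / 30.4 = 40.79 eV.
With Z = 2, ΔE = 54.40 × (1/n_f² − 1/n_i²), so 1/n_f² − 1/n_i² = 0.7498.
With n_f = 1: 1/n_i² = 1/1 − 0.7498 = 0.2502, so n_i ≈ 2.00.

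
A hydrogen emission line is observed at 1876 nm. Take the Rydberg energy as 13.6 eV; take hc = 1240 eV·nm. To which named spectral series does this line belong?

ΔE = 1240/1876 = 0.6610 eV.
This matches 13.6 × (1/3² − 1/4²), so n_f = 3: the Paschen series.

Paschen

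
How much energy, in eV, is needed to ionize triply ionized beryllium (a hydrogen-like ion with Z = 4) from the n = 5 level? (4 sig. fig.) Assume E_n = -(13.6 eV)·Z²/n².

8.704 eV

E_n = −13.6 Z²/n² = −217.6/n² eV for Z = 4.
E_5 = −217.6/25 = −8.704 eV, so ionization (to E = 0) requires 8.704 eV.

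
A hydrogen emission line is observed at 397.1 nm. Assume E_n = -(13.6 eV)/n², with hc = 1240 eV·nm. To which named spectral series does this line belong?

Balmer

ΔE = 1240/397.1 = 3.123 eV.
This matches 13.6 × (1/2² − 1/7²), so n_f = 2: the Balmer series.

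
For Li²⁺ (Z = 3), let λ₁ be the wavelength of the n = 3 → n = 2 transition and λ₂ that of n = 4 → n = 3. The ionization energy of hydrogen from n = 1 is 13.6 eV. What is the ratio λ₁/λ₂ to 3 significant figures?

λ ∝ 1/ΔE ∝ 1/(1/n_f² − 1/n_i²), and the Z² and hc factors cancel in the ratio.
λ₁/λ₂ = (1/3² − 1/4²)/(1/2² − 1/3²) = 0.04861/0.1389 = 0.350.

0.350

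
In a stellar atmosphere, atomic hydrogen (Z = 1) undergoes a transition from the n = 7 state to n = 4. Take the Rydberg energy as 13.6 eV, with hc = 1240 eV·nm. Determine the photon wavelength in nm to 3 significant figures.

2170 nm

ΔE = 13.60 × (1/4² − 1/7²) = 13.60 × 0.04209 = 0.5724 eV.
λ = hc/ΔE = 1240 / 0.5724 = 2170 nm.
This line belongs to the Brackett series.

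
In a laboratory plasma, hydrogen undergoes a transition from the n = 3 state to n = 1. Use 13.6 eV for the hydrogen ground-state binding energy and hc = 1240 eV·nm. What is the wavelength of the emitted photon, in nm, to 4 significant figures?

ΔE = 13.60 × (1/1² − 1/3²) = 13.60 × 0.8889 = 12.09 eV.
λ = hc/ΔE = 1240 / 12.09 = 102.6 nm.
This line belongs to the Lyman series.

102.6 nm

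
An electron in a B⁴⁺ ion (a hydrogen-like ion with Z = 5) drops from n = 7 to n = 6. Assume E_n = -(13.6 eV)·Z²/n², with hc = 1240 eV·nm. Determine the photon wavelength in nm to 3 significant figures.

For Z = 5 the level energies scale as Z², so the effective Rydberg energy is 13.6 × 25 = 340.0 eV.
ΔE = 340.0 × (1/6² − 1/7²) = 340.0 × 0.007370 = 2.506 eV.
λ = hc/ΔE = 1240 / 2.506 = 495 nm.

495 nm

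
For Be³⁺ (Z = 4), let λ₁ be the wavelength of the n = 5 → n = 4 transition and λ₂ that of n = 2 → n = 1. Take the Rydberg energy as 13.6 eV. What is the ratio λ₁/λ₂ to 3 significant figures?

λ ∝ 1/ΔE ∝ 1/(1/n_f² − 1/n_i²), and the Z² and hc factors cancel in the ratio.
λ₁/λ₂ = (1/1² − 1/2²)/(1/4² − 1/5²) = 0.7500/0.02250 = 33.3.

33.3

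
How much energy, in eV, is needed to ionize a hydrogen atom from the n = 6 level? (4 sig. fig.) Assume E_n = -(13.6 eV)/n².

E_6 = −13.60/36 = −0.3778 eV, so ionization (to E = 0) requires 0.3778 eV.

0.3778 eV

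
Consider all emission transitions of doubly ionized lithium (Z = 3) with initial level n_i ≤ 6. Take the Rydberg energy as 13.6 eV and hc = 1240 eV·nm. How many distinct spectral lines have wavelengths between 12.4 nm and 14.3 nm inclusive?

1

Enumerate all n_i → n_f pairs with 1 ≤ n_f < n_i ≤ 6 and compute λ = 1240 / [13.6·9·(1/n_f² − 1/n_i²)].
Lines falling in [12.4, 14.3] nm: 2→1 (13.51 nm).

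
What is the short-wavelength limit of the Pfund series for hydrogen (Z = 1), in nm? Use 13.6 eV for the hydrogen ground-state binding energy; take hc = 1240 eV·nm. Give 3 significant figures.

2280 nm

The Pfund series has lower level n_f = 5; the series limit corresponds to n_i → ∞.
ΔE_max = 13.6 × 1 / 5² = 0.5440 eV.
λ_min = 1240 / 0.5440 = 2280 nm.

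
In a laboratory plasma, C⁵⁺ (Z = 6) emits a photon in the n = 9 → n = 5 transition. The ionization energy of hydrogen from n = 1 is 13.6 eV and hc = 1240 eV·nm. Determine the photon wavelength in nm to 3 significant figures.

91.6 nm

For Z = 6 the level energies scale as Z², so the effective Rydberg energy is 13.6 × 36 = 489.6 eV.
ΔE = 489.6 × (1/5² − 1/9²) = 489.6 × 0.02765 = 13.54 eV.
λ = hc/ΔE = 1240 / 13.54 = 91.6 nm.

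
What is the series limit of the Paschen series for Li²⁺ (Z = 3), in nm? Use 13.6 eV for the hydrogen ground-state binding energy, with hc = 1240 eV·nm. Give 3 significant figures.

91.2 nm

The Paschen series has lower level n_f = 3; the series limit corresponds to n_i → ∞.
ΔE_max = 13.6 × 9 / 3² = 13.60 eV.
λ_min = 1240 / 13.60 = 91.2 nm.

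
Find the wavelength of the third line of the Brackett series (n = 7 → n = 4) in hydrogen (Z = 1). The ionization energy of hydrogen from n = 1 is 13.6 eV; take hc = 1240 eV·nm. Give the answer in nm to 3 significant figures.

2170 nm

The Brackett series terminates on n_f = 4; the third line has n_i = 4+3 = 7.
ΔE = 13.60 × (1/4² − 1/7²) = 0.5724 eV.
λ = 1240 / 0.5724 = 2170 nm.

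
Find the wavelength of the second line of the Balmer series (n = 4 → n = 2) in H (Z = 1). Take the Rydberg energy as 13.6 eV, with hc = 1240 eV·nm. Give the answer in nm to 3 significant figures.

The Balmer series terminates on n_f = 2; the second line has n_i = 2+2 = 4.
ΔE = 13.60 × (1/2² − 1/4²) = 2.550 eV.
λ = 1240 / 2.550 = 486 nm.

486 nm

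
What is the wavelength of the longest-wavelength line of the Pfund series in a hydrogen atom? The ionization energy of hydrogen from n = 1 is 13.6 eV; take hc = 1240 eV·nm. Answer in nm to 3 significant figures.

7460 nm

The Pfund series terminates on n_f = 5; the first line has n_i = 5+1 = 6.
ΔE = 13.60 × (1/5² − 1/6²) = 0.1662 eV.
λ = 1240 / 0.1662 = 7460 nm.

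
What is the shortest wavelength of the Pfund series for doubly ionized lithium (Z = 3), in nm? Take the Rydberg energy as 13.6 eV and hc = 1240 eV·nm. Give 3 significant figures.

253 nm

The Pfund series has lower level n_f = 5; the series limit corresponds to n_i → ∞.
ΔE_max = 13.6 × 9 / 5² = 4.896 eV.
λ_min = 1240 / 4.896 = 253 nm.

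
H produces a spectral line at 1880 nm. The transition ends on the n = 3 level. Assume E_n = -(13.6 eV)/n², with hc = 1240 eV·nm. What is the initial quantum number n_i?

n_i = 4

The photon energy is ΔE = hc/λ = 1240 / 1880 = 0.6596 eV.
With Z = 1, ΔE = 13.60 × (1/n_f² − 1/n_i²), so 1/n_f² − 1/n_i² = 0.04850.
With n_f = 3: 1/n_i² = 1/9 − 0.04850 = 0.06261, so n_i ≈ 4.00.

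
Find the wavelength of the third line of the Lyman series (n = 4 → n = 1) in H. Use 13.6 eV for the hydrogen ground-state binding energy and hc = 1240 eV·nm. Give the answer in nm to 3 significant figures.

97.3 nm

The Lyman series terminates on n_f = 1; the third line has n_i = 1+3 = 4.
ΔE = 13.60 × (1/1² − 1/4²) = 12.75 eV.
λ = 1240 / 12.75 = 97.3 nm.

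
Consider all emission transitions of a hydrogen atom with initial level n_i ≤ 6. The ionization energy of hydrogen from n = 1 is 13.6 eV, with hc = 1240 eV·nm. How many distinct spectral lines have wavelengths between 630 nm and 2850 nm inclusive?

5

Enumerate all n_i → n_f pairs with 1 ≤ n_f < n_i ≤ 6 and compute λ = 1240 / [13.6·1·(1/n_f² − 1/n_i²)].
Lines falling in [630, 2850] nm: 3→2 (656.5 nm), 6→3 (1094 nm), 5→3 (1282 nm), 4→3 (1876 nm), 6→4 (2626 nm).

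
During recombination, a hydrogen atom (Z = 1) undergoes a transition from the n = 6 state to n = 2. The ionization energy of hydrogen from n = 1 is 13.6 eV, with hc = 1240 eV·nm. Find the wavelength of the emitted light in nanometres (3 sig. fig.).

410 nm

ΔE = 13.60 × (1/2² − 1/6²) = 13.60 × 0.2222 = 3.022 eV.
λ = hc/ΔE = 1240 / 3.022 = 410 nm.
This line belongs to the Balmer series.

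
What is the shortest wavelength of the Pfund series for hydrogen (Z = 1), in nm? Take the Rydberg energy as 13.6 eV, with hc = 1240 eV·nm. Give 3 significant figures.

The Pfund series has lower level n_f = 5; the series limit corresponds to n_i → ∞.
ΔE_max = 13.6 × 1 / 5² = 0.5440 eV.
λ_min = 1240 / 0.5440 = 2280 nm.

2280 nm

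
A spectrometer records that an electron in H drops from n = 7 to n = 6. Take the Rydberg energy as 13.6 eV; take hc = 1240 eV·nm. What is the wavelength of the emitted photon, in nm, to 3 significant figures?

12400 nm

ΔE = 13.60 × (1/6² − 1/7²) = 13.60 × 0.007370 = 0.1002 eV.
λ = hc/ΔE = 1240 / 0.1002 = 12400 nm.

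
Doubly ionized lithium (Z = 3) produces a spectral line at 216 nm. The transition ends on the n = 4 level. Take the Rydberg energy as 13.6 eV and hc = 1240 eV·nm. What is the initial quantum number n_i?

n_i = 8

The photon energy is ΔE = hc/λ = 1240 / 216 = 5.741 eV.
With Z = 3, ΔE = 122.4 × (1/n_f² − 1/n_i²), so 1/n_f² − 1/n_i² = 0.04690.
With n_f = 4: 1/n_i² = 1/16 − 0.04690 = 0.01560, so n_i ≈ 8.01.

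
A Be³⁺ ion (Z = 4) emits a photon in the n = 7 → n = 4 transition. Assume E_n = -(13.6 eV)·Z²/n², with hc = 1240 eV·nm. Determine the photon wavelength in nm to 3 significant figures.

135 nm

For Z = 4 the level energies scale as Z², so the effective Rydberg energy is 13.6 × 16 = 217.6 eV.
ΔE = 217.6 × (1/4² − 1/7²) = 217.6 × 0.04209 = 9.159 eV.
λ = hc/ΔE = 1240 / 9.159 = 135 nm.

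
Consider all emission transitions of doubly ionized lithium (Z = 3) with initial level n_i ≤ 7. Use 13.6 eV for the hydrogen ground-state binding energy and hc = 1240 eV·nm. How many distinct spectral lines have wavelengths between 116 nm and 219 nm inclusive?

Enumerate all n_i → n_f pairs with 1 ≤ n_f < n_i ≤ 7 and compute λ = 1240 / [13.6·9·(1/n_f² − 1/n_i²)].
Lines falling in [116, 219] nm: 6→3 (121.6 nm), 5→3 (142.5 nm), 4→3 (208.4 nm).

3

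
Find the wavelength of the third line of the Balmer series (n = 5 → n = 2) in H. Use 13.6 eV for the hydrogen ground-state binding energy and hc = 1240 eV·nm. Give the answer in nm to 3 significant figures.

The Balmer series terminates on n_f = 2; the third line has n_i = 2+3 = 5.
ΔE = 13.60 × (1/2² − 1/5²) = 2.856 eV.
λ = 1240 / 2.856 = 434 nm.

434 nm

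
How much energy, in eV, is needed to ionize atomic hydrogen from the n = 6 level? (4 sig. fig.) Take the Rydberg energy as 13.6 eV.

0.3778 eV

E_6 = −13.60/36 = −0.3778 eV, so ionization (to E = 0) requires 0.3778 eV.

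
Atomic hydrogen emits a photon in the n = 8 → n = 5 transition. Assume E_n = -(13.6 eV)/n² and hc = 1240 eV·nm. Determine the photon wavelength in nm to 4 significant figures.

ΔE = 13.60 × (1/5² − 1/8²) = 13.60 × 0.02438 = 0.3315 eV.
λ = hc/ΔE = 1240 / 0.3315 = 3741 nm.

3741 nm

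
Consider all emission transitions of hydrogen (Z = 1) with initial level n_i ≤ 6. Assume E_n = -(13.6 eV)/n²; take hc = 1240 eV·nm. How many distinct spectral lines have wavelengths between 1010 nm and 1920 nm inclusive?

3

Enumerate all n_i → n_f pairs with 1 ≤ n_f < n_i ≤ 6 and compute λ = 1240 / [13.6·1·(1/n_f² − 1/n_i²)].
Lines falling in [1010, 1920] nm: 6→3 (1094 nm), 5→3 (1282 nm), 4→3 (1876 nm).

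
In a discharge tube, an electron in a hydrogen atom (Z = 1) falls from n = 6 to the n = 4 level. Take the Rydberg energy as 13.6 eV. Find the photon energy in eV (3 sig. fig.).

0.472 eV

E_6 = −13.60/36 = −0.3778 eV and E_4 = −13.60/16 = −0.8500 eV.
The photon energy is |E_6 − E_4| = 0.472 eV.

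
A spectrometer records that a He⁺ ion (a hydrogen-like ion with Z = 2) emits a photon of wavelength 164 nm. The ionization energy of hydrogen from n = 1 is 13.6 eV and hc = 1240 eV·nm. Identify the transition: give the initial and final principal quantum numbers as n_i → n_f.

The photon energy is ΔE = hc/λ = 1240 / 164 = 7.561 eV.
With Z = 2, ΔE = 54.40 × (1/n_f² − 1/n_i²), so 1/n_f² − 1/n_i² = 0.1390.
Trying n_f = 2 gives 1/n_i² = 0.1110, i.e. n_i ≈ 3; this pair matches.

n_i = 3, n_f = 2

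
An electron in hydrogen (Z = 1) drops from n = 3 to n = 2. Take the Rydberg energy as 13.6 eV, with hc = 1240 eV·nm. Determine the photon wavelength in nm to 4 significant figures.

ΔE = 13.60 × (1/2² − 1/3²) = 13.60 × 0.1389 = 1.889 eV.
λ = hc/ΔE = 1240 / 1.889 = 656.5 nm.

656.5 nm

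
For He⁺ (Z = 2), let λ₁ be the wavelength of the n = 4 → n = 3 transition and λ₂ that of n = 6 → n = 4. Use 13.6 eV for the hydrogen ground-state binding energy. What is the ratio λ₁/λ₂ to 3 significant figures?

0.714

λ ∝ 1/ΔE ∝ 1/(1/n_f² − 1/n_i²), and the Z² and hc factors cancel in the ratio.
λ₁/λ₂ = (1/4² − 1/6²)/(1/3² − 1/4²) = 0.03472/0.04861 = 0.714.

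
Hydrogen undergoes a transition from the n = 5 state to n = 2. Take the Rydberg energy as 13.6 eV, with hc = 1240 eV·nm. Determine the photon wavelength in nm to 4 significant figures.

434.2 nm

ΔE = 13.60 × (1/2² − 1/5²) = 13.60 × 0.2100 = 2.856 eV.
λ = hc/ΔE = 1240 / 2.856 = 434.2 nm.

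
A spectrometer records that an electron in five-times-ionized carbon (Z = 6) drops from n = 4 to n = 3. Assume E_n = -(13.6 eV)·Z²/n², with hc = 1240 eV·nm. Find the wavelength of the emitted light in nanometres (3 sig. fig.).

For Z = 6 the level energies scale as Z², so the effective Rydberg energy is 13.6 × 36 = 489.6 eV.
ΔE = 489.6 × (1/3² − 1/4²) = 489.6 × 0.04861 = 23.80 eV.
λ = hc/ΔE = 1240 / 23.80 = 52.1 nm.

52.1 nm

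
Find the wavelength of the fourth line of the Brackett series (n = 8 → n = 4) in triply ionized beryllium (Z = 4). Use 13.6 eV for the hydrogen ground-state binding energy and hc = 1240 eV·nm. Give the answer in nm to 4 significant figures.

The Brackett series terminates on n_f = 4; the fourth line has n_i = 4+4 = 8.
ΔE = 217.6 × (1/4² − 1/8²) = 10.20 eV.
λ = 1240 / 10.20 = 121.6 nm.

121.6 nm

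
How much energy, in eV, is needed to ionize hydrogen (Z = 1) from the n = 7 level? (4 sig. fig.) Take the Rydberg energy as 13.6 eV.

0.2776 eV

E_7 = −13.60/49 = −0.2776 eV, so ionization (to E = 0) requires 0.2776 eV.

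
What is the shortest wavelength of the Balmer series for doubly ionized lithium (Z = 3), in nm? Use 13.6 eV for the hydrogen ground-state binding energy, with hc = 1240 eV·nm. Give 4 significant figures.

The Balmer series has lower level n_f = 2; the series limit corresponds to n_i → ∞.
ΔE_max = 13.6 × 9 / 2² = 30.60 eV.
λ_min = 1240 / 30.60 = 40.52 nm.

40.52 nm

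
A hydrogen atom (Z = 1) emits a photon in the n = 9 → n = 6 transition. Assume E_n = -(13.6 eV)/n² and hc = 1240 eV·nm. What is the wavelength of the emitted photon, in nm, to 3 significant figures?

ΔE = 13.60 × (1/6² − 1/9²) = 13.60 × 0.01543 = 0.2099 eV.
λ = hc/ΔE = 1240 / 0.2099 = 5910 nm.

5910 nm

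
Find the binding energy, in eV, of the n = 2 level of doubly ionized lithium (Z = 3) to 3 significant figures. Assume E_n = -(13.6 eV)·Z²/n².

E_n = −13.6 Z²/n² = −122.4/n² eV for Z = 3.
E_2 = −122.4/4 = −30.6 eV, so ionization (to E = 0) requires 30.6 eV.

30.6 eV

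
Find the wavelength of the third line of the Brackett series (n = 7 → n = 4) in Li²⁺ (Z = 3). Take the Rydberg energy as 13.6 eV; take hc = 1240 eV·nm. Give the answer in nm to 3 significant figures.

The Brackett series terminates on n_f = 4; the third line has n_i = 4+3 = 7.
ΔE = 122.4 × (1/4² − 1/7²) = 5.152 eV.
λ = 1240 / 5.152 = 241 nm.

241 nm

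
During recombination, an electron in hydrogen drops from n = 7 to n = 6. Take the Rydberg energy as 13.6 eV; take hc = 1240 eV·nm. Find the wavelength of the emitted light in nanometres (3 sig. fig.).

ΔE = 13.60 × (1/6² − 1/7²) = 13.60 × 0.007370 = 0.1002 eV.
λ = hc/ΔE = 1240 / 0.1002 = 12400 nm.

12400 nm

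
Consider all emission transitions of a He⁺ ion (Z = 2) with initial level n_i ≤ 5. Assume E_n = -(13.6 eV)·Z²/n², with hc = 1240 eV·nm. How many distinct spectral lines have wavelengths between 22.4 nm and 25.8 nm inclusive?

3

Enumerate all n_i → n_f pairs with 1 ≤ n_f < n_i ≤ 5 and compute λ = 1240 / [13.6·4·(1/n_f² − 1/n_i²)].
Lines falling in [22.4, 25.8] nm: 5→1 (23.74 nm), 4→1 (24.31 nm), 3→1 (25.64 nm).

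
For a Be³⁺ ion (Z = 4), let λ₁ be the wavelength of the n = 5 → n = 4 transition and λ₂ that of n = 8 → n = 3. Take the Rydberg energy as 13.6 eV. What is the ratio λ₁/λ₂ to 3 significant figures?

λ ∝ 1/ΔE ∝ 1/(1/n_f² − 1/n_i²), and the Z² and hc factors cancel in the ratio.
λ₁/λ₂ = (1/3² − 1/8²)/(1/4² − 1/5²) = 0.09549/0.02250 = 4.24.

4.24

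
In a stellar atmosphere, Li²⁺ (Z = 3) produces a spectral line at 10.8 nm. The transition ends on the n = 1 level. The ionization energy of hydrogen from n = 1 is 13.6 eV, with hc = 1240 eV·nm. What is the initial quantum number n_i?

The photon energy is ΔE = hc/λ = 1240 / 10.8 = 114.8 eV.
With Z = 3, ΔE = 122.4 × (1/n_f² − 1/n_i²), so 1/n_f² − 1/n_i² = 0.9380.
With n_f = 1: 1/n_i² = 1/1 − 0.9380 = 0.06197, so n_i ≈ 4.02.

n_i = 4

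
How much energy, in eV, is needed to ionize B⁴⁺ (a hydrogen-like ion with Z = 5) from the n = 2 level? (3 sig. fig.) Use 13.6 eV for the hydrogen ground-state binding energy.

E_n = −13.6 Z²/n² = −340.0/n² eV for Z = 5.
E_2 = −340.0/4 = −85.0 eV, so ionization (to E = 0) requires 85.0 eV.

85.0 eV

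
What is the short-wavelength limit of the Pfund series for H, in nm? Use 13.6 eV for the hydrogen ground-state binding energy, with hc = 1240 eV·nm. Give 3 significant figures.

The Pfund series has lower level n_f = 5; the series limit corresponds to n_i → ∞.
ΔE_max = 13.6 × 1 / 5² = 0.5440 eV.
λ_min = 1240 / 0.5440 = 2280 nm.

2280 nm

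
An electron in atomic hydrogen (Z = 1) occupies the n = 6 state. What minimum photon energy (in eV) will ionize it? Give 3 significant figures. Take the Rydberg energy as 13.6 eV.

E_6 = −13.60/36 = −0.378 eV, so ionization (to E = 0) requires 0.378 eV.

0.378 eV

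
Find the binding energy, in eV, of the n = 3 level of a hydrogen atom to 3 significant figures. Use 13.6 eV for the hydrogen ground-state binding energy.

1.51 eV

E_3 = −13.60/9 = −1.51 eV, so ionization (to E = 0) requires 1.51 eV.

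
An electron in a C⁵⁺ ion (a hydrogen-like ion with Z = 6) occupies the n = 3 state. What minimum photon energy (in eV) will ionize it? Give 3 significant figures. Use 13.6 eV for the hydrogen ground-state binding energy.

E_n = −13.6 Z²/n² = −489.6/n² eV for Z = 6.
E_3 = −489.6/9 = −54.4 eV, so ionization (to E = 0) requires 54.4 eV.

54.4 eV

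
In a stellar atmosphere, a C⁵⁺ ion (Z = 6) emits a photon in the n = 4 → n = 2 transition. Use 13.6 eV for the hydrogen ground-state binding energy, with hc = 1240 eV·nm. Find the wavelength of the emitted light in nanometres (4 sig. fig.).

13.51 nm

For Z = 6 the level energies scale as Z², so the effective Rydberg energy is 13.6 × 36 = 489.6 eV.
ΔE = 489.6 × (1/2² − 1/4²) = 489.6 × 0.1875 = 91.80 eV.
λ = hc/ΔE = 1240 / 91.80 = 13.51 nm.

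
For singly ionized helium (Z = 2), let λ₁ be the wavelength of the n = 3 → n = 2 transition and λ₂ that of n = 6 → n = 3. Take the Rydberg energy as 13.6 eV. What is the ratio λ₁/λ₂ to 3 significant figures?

λ ∝ 1/ΔE ∝ 1/(1/n_f² − 1/n_i²), and the Z² and hc factors cancel in the ratio.
λ₁/λ₂ = (1/3² − 1/6²)/(1/2² − 1/3²) = 0.08333/0.1389 = 0.600.

0.600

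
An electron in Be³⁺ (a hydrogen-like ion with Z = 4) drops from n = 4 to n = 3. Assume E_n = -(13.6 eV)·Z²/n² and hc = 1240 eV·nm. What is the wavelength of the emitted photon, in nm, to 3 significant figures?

For Z = 4 the level energies scale as Z², so the effective Rydberg energy is 13.6 × 16 = 217.6 eV.
ΔE = 217.6 × (1/3² − 1/4²) = 217.6 × 0.04861 = 10.58 eV.
λ = hc/ΔE = 1240 / 10.58 = 117 nm.

117 nm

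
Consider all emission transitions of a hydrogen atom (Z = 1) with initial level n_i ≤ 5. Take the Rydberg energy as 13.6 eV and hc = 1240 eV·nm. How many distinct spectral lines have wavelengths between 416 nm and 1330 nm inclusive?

4

Enumerate all n_i → n_f pairs with 1 ≤ n_f < n_i ≤ 5 and compute λ = 1240 / [13.6·1·(1/n_f² − 1/n_i²)].
Lines falling in [416, 1330] nm: 5→2 (434.2 nm), 4→2 (486.3 nm), 3→2 (656.5 nm), 5→3 (1282 nm).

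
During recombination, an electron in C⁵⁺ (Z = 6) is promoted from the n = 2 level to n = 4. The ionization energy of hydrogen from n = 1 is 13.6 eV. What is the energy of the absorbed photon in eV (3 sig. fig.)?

91.8 eV

The Bohr energies scale as Z², so for Z = 6: E_n = −489.6/n² eV.
E_4 = −489.6/16 = −30.60 eV and E_2 = −489.6/4 = −122.4 eV.
The photon energy is |E_4 − E_2| = 91.8 eV.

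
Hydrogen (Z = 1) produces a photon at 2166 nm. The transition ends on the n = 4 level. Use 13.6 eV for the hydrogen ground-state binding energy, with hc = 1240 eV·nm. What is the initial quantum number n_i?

The photon energy is ΔE = hc/λ = 1240 / 2166 = 0.5725 eV.
With Z = 1, ΔE = 13.60 × (1/n_f² − 1/n_i²), so 1/n_f² − 1/n_i² = 0.04209.
With n_f = 4: 1/n_i² = 1/16 − 0.04209 = 0.02041, so n_i ≈ 7.00.

n_i = 7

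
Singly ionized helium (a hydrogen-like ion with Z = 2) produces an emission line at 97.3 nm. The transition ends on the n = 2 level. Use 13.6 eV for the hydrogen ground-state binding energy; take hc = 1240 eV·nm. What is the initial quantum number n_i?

n_i = 8

The photon energy is ΔE = hc/λ = 1240 / 97.3 = 12.74 eV.
With Z = 2, ΔE = 54.40 × (1/n_f² − 1/n_i²), so 1/n_f² − 1/n_i² = 0.2343.
With n_f = 2: 1/n_i² = 1/4 − 0.2343 = 0.01573, so n_i ≈ 7.97.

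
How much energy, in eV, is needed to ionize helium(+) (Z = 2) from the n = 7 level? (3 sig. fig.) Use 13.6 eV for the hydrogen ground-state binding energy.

E_n = −13.6 Z²/n² = −54.40/n² eV for Z = 2.
E_7 = −54.40/49 = −1.11 eV, so ionization (to E = 0) requires 1.11 eV.

1.11 eV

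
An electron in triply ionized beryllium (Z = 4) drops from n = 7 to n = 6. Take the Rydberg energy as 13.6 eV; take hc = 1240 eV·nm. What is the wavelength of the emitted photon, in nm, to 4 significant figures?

773.2 nm

For Z = 4 the level energies scale as Z², so the effective Rydberg energy is 13.6 × 16 = 217.6 eV.
ΔE = 217.6 × (1/6² − 1/7²) = 217.6 × 0.007370 = 1.604 eV.
λ = hc/ΔE = 1240 / 1.604 = 773.2 nm.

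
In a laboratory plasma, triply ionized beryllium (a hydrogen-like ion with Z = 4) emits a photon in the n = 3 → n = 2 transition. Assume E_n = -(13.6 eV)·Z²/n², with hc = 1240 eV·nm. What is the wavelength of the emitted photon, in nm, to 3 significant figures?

41.0 nm

For Z = 4 the level energies scale as Z², so the effective Rydberg energy is 13.6 × 16 = 217.6 eV.
ΔE = 217.6 × (1/2² − 1/3²) = 217.6 × 0.1389 = 30.22 eV.
λ = hc/ΔE = 1240 / 30.22 = 41.0 nm.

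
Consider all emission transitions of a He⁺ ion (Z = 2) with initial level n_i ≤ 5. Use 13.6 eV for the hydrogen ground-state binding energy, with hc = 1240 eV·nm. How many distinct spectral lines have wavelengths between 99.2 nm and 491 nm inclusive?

5

Enumerate all n_i → n_f pairs with 1 ≤ n_f < n_i ≤ 5 and compute λ = 1240 / [13.6·4·(1/n_f² − 1/n_i²)].
Lines falling in [99.2, 491] nm: 5→2 (108.5 nm), 4→2 (121.6 nm), 3→2 (164.1 nm), 5→3 (320.5 nm), 4→3 (468.9 nm).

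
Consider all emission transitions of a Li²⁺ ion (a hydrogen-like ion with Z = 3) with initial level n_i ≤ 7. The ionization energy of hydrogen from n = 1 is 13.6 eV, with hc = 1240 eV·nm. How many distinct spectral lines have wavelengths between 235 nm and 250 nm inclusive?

Enumerate all n_i → n_f pairs with 1 ≤ n_f < n_i ≤ 7 and compute λ = 1240 / [13.6·9·(1/n_f² − 1/n_i²)].
Lines falling in [235, 250] nm: 7→4 (240.7 nm).

1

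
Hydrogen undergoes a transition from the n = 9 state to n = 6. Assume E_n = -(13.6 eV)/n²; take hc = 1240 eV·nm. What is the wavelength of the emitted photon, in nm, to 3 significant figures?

5910 nm

ΔE = 13.60 × (1/6² − 1/9²) = 13.60 × 0.01543 = 0.2099 eV.
λ = hc/ΔE = 1240 / 0.2099 = 5910 nm.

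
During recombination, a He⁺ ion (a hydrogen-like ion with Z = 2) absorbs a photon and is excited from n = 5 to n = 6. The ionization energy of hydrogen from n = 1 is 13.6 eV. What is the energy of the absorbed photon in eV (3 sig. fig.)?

The Bohr energies scale as Z², so for Z = 2: E_n = −54.40/n² eV.
E_6 = −54.40/36 = −1.511 eV and E_5 = −54.40/25 = −2.176 eV.
The photon energy is |E_6 − E_5| = 0.665 eV.

0.665 eV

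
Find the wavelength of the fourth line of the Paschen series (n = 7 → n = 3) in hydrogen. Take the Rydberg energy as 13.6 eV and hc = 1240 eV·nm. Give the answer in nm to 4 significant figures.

1005 nm

The Paschen series terminates on n_f = 3; the fourth line has n_i = 3+4 = 7.
ΔE = 13.60 × (1/3² − 1/7²) = 1.234 eV.
λ = 1240 / 1.234 = 1005 nm.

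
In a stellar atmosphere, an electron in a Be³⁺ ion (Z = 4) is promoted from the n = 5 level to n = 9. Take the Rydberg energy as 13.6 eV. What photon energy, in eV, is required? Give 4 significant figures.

The Bohr energies scale as Z², so for Z = 4: E_n = −217.6/n² eV.
E_9 = −217.6/81 = −2.686 eV and E_5 = −217.6/25 = −8.704 eV.
The photon energy is |E_9 − E_5| = 6.018 eV.

6.018 eV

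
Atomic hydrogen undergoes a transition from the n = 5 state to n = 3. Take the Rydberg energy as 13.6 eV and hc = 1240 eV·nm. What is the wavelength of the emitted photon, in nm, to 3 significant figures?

1280 nm

ΔE = 13.60 × (1/3² − 1/5²) = 13.60 × 0.07111 = 0.9671 eV.
λ = hc/ΔE = 1240 / 0.9671 = 1280 nm.
This line belongs to the Paschen series.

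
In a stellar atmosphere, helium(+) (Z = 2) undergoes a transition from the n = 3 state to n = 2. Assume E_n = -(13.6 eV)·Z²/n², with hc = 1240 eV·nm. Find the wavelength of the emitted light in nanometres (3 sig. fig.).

164 nm

For Z = 2 the level energies scale as Z², so the effective Rydberg energy is 13.6 × 4 = 54.40 eV.
ΔE = 54.40 × (1/2² − 1/3²) = 54.40 × 0.1389 = 7.556 eV.
λ = hc/ΔE = 1240 / 7.556 = 164 nm.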